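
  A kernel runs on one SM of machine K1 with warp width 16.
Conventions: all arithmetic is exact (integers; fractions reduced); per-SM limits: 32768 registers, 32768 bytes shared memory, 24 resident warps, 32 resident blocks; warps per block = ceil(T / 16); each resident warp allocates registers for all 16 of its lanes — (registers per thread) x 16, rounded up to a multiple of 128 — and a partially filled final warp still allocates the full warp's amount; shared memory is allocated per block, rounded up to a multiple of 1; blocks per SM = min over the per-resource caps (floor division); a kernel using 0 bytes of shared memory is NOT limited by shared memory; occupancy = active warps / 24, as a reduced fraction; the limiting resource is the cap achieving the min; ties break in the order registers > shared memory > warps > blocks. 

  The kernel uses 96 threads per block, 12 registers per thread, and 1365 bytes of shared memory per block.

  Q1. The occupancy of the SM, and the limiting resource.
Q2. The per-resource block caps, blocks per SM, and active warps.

Answer: occupancy 1, limited by warps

registers: 21 blocks
shared memory: 24 blocks
warps: 4 blocks
blocks: 32 blocks

Answer: 4 blocks, 24 active warps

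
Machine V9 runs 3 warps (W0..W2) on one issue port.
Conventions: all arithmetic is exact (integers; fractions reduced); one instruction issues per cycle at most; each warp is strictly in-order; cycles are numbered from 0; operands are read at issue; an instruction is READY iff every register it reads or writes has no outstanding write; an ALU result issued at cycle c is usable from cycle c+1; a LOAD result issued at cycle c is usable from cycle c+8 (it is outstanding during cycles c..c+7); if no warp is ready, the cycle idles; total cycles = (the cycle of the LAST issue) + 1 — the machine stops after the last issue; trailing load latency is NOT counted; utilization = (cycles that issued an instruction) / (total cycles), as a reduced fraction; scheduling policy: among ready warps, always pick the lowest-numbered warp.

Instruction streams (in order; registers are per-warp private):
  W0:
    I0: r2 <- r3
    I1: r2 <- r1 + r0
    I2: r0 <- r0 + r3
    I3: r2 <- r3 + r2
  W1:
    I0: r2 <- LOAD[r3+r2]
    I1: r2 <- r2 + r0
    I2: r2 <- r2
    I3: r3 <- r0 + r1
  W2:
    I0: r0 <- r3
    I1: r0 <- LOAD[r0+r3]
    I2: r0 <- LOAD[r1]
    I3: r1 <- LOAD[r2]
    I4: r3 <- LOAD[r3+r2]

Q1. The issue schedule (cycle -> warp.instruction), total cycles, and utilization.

cycle 0: W0.I0
cycle 1: W0.I1
cycle 2: W0.I2
cycle 3: W0.I3
cycle 4: W1.I0
cycle 5: W2.I0
cycle 6: W2.I1
cycle 7: idle
cycle 8: idle
cycle 9: idle
cycle 10: idle
cycle 11: idle
cycle 12: W1.I1
cycle 13: W1.I2
cycle 14: W1.I3
cycle 15: W2.I2
cycle 16: W2.I3
cycle 17: W2.I4

Answer: 18 cycles, utilization 13/18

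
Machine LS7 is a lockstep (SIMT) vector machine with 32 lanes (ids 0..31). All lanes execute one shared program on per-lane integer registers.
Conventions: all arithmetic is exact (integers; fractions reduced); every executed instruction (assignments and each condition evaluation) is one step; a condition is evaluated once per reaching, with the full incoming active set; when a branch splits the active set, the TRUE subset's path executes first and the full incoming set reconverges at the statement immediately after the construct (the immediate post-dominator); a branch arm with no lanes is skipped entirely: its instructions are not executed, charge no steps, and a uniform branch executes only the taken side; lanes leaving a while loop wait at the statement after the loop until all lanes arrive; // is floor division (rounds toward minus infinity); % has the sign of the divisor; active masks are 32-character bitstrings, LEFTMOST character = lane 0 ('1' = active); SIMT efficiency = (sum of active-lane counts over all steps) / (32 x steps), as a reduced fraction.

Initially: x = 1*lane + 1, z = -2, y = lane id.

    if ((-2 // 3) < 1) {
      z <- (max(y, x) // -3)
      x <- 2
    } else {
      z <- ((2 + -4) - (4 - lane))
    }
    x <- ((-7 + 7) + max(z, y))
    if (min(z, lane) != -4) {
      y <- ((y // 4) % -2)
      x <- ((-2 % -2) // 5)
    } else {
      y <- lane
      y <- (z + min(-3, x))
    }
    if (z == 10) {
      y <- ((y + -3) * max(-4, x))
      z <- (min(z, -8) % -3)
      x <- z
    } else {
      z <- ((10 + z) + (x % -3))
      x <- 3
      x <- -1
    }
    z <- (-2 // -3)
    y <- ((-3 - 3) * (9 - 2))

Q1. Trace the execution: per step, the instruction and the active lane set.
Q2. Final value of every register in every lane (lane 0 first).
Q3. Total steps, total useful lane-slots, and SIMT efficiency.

step 0: eval ((-2 // 3) < 1)         11111111111111111111111111111111
step 1: z <- (max(y, x) // -3)       11111111111111111111111111111111
step 2: x <- 2                       11111111111111111111111111111111
step 3: x <- ((-7 + 7) + max(z, y))  11111111111111111111111111111111
step 4: eval (min(z, lane) != -4)    11111111111111111111111111111111
step 5: y <- ((y // 4) % -2)         11111111100011111111111111111111
step 6: x <- ((-2 % -2) // 5)        11111111100011111111111111111111
step 7: y <- lane                    00000000011100000000000000000000
step 8: y <- (z + min(-3, x))        00000000011100000000000000000000
step 9: eval (z == 10)               11111111111111111111111111111111
step 10: z <- ((10 + z) + (x % -3))   11111111111111111111111111111111
step 11: x <- 3                       11111111111111111111111111111111
step 12: x <- -1                      11111111111111111111111111111111
step 13: z <- (-2 // -3)              11111111111111111111111111111111
step 14: y <- ((-3 - 3) * (9 - 2))    11111111111111111111111111111111

Answer: 15 steps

x: -1,-1,-1,-1,-1,-1,-1,-1,-1,-1,-1,-1,-1,-1,-1,-1,-1,-1,-1,-1,-1,-1,-1,-1,-1,-1,-1,-1,-1,-1,-1,-1
z: 0,0,0,0,0,0,0,0,0,0,0,0,0,0,0,0,0,0,0,0,0,0,0,0,0,0,0,0,0,0,0,0
y: -42,-42,-42,-42,-42,-42,-42,-42,-42,-42,-42,-42,-42,-42,-42,-42,-42,-42,-42,-42,-42,-42,-42,-42,-42,-42,-42,-42,-42,-42,-42,-42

steps = 15; useful = 416; efficiency = 416/480 = 13/15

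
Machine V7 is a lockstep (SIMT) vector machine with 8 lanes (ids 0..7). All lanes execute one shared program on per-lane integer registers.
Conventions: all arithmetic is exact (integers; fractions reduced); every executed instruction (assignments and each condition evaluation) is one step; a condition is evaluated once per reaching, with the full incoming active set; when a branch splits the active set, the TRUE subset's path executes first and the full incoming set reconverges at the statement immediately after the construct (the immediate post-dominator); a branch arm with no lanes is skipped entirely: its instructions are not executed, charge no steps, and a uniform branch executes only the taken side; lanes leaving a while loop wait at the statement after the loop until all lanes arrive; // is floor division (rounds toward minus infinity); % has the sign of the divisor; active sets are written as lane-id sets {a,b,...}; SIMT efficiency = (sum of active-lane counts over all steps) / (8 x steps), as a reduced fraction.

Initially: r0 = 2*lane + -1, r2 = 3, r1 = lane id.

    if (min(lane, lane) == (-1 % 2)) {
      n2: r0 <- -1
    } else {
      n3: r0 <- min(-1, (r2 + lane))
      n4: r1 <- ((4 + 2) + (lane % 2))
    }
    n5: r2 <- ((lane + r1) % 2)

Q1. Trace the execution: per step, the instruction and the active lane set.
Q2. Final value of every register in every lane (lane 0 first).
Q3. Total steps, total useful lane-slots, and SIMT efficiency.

step 0: eval (min(lane, lane) == (-1 % 2)) {0,1,2,3,4,5,6,7}
step 1: r0 <- -1                     {1}
step 2: r0 <- min(-1, (r2 + lane))   {0,2,3,4,5,6,7}
step 3: r1 <- ((4 + 2) + (lane % 2)) {0,2,3,4,5,6,7}
step 4: r2 <- ((lane + r1) % 2)      {0,1,2,3,4,5,6,7}

Answer: 5 steps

r0: -1,-1,-1,-1,-1,-1,-1,-1
r2: 0,0,0,0,0,0,0,0
r1: 6,1,6,7,6,7,6,7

steps = 5; useful = 31; efficiency = 31/40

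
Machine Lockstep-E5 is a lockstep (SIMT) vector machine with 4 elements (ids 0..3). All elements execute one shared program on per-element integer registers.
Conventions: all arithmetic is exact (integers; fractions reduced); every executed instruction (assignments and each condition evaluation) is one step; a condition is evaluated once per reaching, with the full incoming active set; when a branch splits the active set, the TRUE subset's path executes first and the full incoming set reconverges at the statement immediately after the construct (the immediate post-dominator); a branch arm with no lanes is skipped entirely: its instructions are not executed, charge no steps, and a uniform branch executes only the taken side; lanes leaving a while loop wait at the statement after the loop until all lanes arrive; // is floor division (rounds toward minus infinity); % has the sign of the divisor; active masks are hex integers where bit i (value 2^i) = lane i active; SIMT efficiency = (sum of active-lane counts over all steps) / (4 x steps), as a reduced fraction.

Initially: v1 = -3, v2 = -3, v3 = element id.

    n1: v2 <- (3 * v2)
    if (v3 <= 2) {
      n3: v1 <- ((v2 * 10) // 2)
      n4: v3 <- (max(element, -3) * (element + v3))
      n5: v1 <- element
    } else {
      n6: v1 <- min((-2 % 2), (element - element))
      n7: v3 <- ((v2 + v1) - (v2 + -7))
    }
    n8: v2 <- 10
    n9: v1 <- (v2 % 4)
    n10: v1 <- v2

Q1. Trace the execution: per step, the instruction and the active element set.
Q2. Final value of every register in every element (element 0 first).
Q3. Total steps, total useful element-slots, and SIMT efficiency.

step 0: v2 <- (3 * v2)               0xf
step 1: eval (v3 <= 2)               0xf
step 2: v1 <- ((v2 * 10) // 2)       0x7
step 3: v3 <- (max(element, -3) * (element + v3)) 0x7
step 4: v1 <- element                0x7
step 5: v1 <- min((-2 % 2), (element - element)) 0x8
step 6: v3 <- ((v2 + v1) - (v2 + -7)) 0x8
step 7: v2 <- 10                     0xf
step 8: v1 <- (v2 % 4)               0xf
step 9: v1 <- v2                     0xf

Answer: 10 steps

v1: 10,10,10,10
v2: 10,10,10,10
v3: 0,2,8,7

steps = 10; useful = 31; efficiency = 31/40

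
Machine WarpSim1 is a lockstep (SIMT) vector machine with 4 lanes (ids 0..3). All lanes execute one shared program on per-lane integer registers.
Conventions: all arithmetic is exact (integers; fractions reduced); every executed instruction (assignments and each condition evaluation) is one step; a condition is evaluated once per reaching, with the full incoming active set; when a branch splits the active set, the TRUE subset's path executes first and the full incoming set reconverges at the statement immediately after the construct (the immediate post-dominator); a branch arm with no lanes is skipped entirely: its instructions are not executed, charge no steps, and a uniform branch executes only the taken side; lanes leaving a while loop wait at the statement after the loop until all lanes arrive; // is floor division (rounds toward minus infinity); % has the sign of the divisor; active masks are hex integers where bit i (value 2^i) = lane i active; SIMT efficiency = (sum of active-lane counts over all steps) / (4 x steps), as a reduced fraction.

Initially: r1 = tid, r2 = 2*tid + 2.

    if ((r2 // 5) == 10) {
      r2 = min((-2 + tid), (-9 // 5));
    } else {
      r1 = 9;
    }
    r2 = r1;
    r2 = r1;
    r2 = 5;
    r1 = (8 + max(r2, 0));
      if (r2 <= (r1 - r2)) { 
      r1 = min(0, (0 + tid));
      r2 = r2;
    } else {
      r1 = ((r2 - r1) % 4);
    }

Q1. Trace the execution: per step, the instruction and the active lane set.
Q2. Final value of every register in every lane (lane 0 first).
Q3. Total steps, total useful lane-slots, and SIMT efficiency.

step 0: eval ((r2 // 5) == 10)       0xf
step 1: r1 <- 9                      0xf
step 2: r2 <- r1                     0xf
step 3: r2 <- r1                     0xf
step 4: r2 <- 5                      0xf
step 5: r1 <- (8 + max(r2, 0))       0xf
step 6: eval (r2 <= (r1 - r2))       0xf
step 7: r1 <- min(0, (0 + tid))      0xf
step 8: r2 <- r2                     0xf

Answer: 9 steps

r1: 0,0,0,0
r2: 5,5,5,5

steps = 9; useful = 36; efficiency = 36/36 = 1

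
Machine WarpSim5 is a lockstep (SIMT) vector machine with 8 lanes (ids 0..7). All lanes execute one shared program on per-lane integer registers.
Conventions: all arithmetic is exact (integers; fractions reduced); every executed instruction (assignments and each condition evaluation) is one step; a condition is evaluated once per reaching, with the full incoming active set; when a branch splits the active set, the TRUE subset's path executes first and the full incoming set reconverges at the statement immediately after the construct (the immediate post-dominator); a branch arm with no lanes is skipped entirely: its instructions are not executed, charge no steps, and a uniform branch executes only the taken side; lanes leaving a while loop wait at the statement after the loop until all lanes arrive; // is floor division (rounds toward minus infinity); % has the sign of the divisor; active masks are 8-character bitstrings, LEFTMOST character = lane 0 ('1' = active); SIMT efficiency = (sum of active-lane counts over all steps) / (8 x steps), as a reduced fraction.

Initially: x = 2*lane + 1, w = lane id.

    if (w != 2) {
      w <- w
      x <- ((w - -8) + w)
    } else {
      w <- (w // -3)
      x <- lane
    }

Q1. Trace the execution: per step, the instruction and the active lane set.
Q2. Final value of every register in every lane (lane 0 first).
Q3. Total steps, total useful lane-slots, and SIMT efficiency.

step 0: eval (w != 2)                11111111
step 1: w <- w                       11011111
step 2: x <- ((w - -8) + w)          11011111
step 3: w <- (w // -3)               00100000
step 4: x <- lane                    00100000

Answer: 5 steps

x: 8,10,2,14,16,18,20,22
w: 0,1,-1,3,4,5,6,7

steps = 5; useful = 24; efficiency = 24/40 = 3/5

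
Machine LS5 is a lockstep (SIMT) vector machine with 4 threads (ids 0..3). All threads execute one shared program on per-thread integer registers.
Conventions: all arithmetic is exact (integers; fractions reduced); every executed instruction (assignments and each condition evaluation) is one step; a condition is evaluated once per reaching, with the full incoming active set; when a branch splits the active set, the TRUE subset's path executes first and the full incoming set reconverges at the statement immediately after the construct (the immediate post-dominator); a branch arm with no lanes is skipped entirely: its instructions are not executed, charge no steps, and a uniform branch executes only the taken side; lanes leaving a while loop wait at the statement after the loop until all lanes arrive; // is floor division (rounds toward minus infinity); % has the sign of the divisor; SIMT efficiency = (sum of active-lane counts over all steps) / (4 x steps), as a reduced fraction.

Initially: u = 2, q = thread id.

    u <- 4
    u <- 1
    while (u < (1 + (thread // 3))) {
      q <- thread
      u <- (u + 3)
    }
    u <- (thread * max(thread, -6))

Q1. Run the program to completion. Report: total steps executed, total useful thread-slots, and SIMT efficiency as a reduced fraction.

Answer: 7 steps, 19 useful, 19/28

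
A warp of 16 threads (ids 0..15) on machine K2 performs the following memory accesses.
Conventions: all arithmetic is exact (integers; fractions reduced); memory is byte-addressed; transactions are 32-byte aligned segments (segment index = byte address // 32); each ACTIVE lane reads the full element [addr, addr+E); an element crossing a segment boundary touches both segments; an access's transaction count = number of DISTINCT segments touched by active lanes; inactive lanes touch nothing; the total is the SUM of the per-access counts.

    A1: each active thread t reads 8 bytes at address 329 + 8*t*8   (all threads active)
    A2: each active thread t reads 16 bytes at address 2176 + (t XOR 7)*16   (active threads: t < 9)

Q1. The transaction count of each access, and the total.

A1: 16 transactions
A2: 5 transactions

Answer: 16,5; total 21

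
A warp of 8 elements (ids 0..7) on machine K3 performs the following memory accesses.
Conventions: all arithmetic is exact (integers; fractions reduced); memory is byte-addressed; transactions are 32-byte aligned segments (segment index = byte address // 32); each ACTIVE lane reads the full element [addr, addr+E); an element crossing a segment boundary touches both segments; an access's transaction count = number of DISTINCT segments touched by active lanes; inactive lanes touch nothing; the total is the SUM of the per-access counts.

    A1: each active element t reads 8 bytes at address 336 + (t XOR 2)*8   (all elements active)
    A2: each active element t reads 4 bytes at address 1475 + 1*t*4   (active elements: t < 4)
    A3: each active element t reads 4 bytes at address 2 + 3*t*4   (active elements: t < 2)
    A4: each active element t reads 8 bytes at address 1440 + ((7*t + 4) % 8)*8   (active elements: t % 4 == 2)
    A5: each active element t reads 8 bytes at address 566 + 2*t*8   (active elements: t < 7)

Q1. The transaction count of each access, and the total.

A1: 3 transactions
A2: 1 transaction
A3: 1 transaction
A4: 2 transactions
A5: 4 transactions

Answer: 3,1,1,2,4; total 11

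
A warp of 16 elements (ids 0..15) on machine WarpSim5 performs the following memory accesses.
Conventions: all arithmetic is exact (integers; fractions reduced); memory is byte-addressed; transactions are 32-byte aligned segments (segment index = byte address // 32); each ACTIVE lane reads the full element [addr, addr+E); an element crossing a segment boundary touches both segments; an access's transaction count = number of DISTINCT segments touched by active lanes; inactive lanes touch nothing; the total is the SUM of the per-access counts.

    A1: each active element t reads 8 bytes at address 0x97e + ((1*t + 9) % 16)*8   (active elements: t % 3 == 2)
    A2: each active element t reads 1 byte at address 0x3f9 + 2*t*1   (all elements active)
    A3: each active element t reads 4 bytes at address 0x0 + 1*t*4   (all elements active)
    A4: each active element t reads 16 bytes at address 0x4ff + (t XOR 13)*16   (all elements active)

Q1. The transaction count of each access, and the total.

A1: 4 transactions
A2: 2 transactions
A3: 2 transactions
A4: 9 transactions

Answer: 4,2,2,9; total 17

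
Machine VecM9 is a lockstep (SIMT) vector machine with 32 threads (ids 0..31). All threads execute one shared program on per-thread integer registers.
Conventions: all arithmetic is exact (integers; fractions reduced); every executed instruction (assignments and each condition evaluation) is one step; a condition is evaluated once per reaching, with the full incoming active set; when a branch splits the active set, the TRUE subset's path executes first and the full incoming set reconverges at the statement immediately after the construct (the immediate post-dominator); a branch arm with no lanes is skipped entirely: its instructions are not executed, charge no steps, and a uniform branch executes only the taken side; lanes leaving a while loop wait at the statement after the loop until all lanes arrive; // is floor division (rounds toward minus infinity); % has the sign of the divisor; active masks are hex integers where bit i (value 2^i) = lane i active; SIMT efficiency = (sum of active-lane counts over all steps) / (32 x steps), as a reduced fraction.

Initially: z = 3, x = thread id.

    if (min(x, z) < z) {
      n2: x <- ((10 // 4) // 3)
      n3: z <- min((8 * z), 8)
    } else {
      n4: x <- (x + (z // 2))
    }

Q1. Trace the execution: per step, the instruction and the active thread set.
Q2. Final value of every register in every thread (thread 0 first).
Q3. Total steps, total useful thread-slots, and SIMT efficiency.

step 0: eval (min(x, z) < z)         0xffffffff
step 1: x <- ((10 // 4) // 3)        0x00000007
step 2: z <- min((8 * z), 8)         0x00000007
step 3: x <- (x + (z // 2))          0xfffffff8

Answer: 4 steps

z: 8,8,8,3,3,3,3,3,3,3,3,3,3,3,3,3,3,3,3,3,3,3,3,3,3,3,3,3,3,3,3,3
x: 0,0,0,4,5,6,7,8,9,10,11,12,13,14,15,16,17,18,19,20,21,22,23,24,25,26,27,28,29,30,31,32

steps = 4; useful = 67; efficiency = 67/128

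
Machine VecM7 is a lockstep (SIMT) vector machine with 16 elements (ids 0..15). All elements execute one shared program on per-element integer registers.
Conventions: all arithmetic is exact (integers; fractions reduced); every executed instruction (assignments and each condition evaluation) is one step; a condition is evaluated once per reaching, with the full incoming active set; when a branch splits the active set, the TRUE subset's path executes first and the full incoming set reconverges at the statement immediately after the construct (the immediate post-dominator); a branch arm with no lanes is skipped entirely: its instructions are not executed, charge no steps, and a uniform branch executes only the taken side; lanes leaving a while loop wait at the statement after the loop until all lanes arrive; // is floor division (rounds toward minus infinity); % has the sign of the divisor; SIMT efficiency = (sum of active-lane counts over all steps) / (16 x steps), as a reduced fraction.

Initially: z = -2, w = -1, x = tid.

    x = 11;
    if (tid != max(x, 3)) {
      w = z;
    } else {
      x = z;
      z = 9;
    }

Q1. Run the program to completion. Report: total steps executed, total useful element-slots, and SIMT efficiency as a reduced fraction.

Answer: 5 steps, 49 useful, 49/80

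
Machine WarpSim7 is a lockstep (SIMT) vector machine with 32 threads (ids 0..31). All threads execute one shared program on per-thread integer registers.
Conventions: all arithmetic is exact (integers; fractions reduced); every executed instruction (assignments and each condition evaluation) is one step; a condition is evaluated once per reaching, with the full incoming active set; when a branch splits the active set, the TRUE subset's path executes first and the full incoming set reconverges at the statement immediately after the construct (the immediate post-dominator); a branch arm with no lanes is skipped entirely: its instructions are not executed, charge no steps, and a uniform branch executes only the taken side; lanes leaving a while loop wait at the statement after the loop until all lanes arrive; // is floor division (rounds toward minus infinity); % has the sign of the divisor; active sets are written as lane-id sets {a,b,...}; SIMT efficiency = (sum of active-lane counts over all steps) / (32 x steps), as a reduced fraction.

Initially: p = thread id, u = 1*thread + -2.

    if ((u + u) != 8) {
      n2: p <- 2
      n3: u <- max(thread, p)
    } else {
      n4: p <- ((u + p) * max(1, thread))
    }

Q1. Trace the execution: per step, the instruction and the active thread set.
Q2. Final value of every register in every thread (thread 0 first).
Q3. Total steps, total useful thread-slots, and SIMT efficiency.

step 0: eval ((u + u) != 8)          {0,1,2,3,4,5,6,7,8,9,10,11,12,13,14,15,16,17,18,19,20,21,22,23,24,25,26,27,28,29,30,31}
step 1: p <- 2                       {0,1,2,3,4,5,7,8,9,10,11,12,13,14,15,16,17,18,19,20,21,22,23,24,25,26,27,28,29,30,31}
step 2: u <- max(thread, p)          {0,1,2,3,4,5,7,8,9,10,11,12,13,14,15,16,17,18,19,20,21,22,23,24,25,26,27,28,29,30,31}
step 3: p <- ((u + p) * max(1, thread)) {6}

Answer: 4 steps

p: 2,2,2,2,2,2,60,2,2,2,2,2,2,2,2,2,2,2,2,2,2,2,2,2,2,2,2,2,2,2,2,2
u: 2,2,2,3,4,5,4,7,8,9,10,11,12,13,14,15,16,17,18,19,20,21,22,23,24,25,26,27,28,29,30,31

steps = 4; useful = 95; efficiency = 95/128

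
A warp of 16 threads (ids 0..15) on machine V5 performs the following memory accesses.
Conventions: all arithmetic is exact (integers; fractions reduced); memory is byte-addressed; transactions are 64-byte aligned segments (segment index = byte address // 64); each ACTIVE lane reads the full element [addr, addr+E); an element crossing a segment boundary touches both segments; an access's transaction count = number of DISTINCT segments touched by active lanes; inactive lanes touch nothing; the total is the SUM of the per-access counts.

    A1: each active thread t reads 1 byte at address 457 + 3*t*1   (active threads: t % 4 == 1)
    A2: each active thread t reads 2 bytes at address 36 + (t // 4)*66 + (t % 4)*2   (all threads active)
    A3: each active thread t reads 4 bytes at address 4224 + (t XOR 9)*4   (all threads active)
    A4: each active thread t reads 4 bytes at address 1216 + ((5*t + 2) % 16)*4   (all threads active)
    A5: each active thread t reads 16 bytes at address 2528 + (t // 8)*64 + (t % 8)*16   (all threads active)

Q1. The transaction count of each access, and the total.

A1: 1 transaction
A2: 4 transactions
A3: 1 transaction
A4: 1 transaction
A5: 4 transactions

Answer: 1,4,1,1,4; total 11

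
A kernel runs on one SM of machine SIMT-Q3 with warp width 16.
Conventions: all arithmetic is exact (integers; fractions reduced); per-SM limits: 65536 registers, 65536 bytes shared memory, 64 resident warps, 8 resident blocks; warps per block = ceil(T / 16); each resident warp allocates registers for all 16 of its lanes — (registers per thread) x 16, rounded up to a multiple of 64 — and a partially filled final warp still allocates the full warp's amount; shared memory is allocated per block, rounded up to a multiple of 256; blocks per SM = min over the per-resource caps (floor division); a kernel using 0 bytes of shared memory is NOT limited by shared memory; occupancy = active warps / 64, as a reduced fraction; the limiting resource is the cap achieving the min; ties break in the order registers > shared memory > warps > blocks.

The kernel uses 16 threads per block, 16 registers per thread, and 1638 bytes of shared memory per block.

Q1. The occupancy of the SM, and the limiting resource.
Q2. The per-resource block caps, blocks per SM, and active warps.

Answer: occupancy 1/8, limited by blocks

registers: 256 blocks
shared memory: 36 blocks
warps: 64 blocks
blocks: 8 blocks

Answer: 8 blocks, 8 active warps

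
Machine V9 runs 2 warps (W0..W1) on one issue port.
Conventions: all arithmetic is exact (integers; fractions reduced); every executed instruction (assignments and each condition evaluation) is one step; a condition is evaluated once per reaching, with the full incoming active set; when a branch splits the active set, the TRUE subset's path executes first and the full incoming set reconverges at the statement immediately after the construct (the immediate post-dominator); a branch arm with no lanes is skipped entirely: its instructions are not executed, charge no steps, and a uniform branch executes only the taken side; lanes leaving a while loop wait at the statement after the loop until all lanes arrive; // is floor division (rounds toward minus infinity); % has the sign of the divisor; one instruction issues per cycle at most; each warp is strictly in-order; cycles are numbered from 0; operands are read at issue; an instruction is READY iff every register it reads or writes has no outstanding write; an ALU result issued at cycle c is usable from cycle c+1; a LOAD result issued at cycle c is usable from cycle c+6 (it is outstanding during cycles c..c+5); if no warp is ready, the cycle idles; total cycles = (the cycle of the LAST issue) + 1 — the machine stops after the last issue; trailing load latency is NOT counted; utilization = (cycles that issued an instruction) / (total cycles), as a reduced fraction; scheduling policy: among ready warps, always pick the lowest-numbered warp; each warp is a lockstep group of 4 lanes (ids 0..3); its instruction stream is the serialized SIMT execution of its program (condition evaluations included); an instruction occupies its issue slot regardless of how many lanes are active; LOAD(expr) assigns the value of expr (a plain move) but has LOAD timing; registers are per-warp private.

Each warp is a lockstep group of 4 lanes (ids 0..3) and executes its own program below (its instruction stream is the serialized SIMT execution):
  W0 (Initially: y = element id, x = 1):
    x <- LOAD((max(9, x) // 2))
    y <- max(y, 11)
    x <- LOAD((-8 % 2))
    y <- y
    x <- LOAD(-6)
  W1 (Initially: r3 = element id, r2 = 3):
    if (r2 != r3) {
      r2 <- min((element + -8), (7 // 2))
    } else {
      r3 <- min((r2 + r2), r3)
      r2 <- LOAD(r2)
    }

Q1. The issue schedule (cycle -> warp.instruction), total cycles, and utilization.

cycle 0: W0.I0
cycle 1: W0.I1
cycle 2: W1.I0
cycle 3: W1.I1
cycle 4: W1.I2
cycle 5: W1.I3
cycle 6: W0.I2
cycle 7: W0.I3
cycle 8: idle
cycle 9: idle
cycle 10: idle
cycle 11: idle
cycle 12: W0.I4

Answer: 13 cycles, utilization 9/13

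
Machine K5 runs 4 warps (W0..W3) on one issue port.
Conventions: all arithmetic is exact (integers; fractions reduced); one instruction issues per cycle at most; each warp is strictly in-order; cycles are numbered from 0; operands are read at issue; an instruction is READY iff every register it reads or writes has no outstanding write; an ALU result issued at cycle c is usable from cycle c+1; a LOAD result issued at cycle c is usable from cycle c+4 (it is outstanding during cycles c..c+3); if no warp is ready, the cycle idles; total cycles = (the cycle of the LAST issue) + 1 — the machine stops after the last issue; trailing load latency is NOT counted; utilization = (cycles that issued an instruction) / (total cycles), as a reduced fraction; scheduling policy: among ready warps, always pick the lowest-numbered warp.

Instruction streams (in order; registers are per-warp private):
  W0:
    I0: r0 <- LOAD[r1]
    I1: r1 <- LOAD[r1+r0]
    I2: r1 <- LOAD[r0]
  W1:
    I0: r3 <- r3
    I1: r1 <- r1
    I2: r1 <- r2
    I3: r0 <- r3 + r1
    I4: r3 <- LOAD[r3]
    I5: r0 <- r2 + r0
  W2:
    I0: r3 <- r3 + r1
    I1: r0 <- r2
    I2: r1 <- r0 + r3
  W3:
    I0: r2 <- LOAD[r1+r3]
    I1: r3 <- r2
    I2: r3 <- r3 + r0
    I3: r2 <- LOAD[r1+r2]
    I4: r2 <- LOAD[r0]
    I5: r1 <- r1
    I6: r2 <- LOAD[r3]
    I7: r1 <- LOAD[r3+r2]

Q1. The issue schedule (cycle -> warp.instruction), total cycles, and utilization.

cycle 0: W0.I0
cycle 1: W1.I0
cycle 2: W1.I1
cycle 3: W1.I2
cycle 4: W0.I1
cycle 5: W1.I3
cycle 6: W1.I4
cycle 7: W1.I5
cycle 8: W0.I2
cycle 9: W2.I0
cycle 10: W2.I1
cycle 11: W2.I2
cycle 12: W3.I0
cycle 13: idle
cycle 14: idle
cycle 15: idle
cycle 16: W3.I1
cycle 17: W3.I2
cycle 18: W3.I3
cycle 19: idle
cycle 20: idle
cycle 21: idle
cycle 22: W3.I4
cycle 23: W3.I5
cycle 24: idle
cycle 25: idle
cycle 26: W3.I6
cycle 27: idle
cycle 28: idle
cycle 29: idle
cycle 30: W3.I7

Answer: 31 cycles, utilization 20/31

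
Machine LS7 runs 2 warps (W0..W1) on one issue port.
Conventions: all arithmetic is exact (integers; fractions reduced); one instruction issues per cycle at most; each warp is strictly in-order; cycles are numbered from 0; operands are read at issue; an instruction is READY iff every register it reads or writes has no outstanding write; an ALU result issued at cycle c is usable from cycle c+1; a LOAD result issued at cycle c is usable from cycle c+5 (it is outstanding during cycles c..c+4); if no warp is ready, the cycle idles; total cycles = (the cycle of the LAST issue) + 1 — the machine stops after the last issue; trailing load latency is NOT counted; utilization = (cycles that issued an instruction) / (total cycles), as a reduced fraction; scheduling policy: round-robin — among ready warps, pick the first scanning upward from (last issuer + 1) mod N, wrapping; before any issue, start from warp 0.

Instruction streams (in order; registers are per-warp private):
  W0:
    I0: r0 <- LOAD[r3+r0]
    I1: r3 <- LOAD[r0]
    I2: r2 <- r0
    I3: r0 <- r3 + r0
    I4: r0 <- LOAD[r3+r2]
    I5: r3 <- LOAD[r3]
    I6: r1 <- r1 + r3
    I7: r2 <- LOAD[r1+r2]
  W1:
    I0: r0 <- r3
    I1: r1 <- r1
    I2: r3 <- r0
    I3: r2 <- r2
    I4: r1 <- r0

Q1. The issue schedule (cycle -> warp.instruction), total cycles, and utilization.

cycle 0: W0.I0
cycle 1: W1.I0
cycle 2: W1.I1
cycle 3: W1.I2
cycle 4: W1.I3
cycle 5: W0.I1
cycle 6: W1.I4
cycle 7: W0.I2
cycle 8: idle
cycle 9: idle
cycle 10: W0.I3
cycle 11: W0.I4
cycle 12: W0.I5
cycle 13: idle
cycle 14: idle
cycle 15: idle
cycle 16: idle
cycle 17: W0.I6
cycle 18: W0.I7

Answer: 19 cycles, utilization 13/19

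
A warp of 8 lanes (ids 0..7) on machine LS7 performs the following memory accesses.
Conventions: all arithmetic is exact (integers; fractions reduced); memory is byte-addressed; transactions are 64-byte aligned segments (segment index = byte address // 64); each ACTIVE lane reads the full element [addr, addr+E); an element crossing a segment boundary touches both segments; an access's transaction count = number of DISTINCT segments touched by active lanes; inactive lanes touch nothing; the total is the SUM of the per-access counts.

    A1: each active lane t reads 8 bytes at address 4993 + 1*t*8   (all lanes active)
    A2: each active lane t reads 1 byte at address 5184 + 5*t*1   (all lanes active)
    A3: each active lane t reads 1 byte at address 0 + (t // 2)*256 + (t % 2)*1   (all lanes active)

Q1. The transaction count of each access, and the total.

A1: 2 transactions
A2: 1 transaction
A3: 4 transactions

Answer: 2,1,4; total 7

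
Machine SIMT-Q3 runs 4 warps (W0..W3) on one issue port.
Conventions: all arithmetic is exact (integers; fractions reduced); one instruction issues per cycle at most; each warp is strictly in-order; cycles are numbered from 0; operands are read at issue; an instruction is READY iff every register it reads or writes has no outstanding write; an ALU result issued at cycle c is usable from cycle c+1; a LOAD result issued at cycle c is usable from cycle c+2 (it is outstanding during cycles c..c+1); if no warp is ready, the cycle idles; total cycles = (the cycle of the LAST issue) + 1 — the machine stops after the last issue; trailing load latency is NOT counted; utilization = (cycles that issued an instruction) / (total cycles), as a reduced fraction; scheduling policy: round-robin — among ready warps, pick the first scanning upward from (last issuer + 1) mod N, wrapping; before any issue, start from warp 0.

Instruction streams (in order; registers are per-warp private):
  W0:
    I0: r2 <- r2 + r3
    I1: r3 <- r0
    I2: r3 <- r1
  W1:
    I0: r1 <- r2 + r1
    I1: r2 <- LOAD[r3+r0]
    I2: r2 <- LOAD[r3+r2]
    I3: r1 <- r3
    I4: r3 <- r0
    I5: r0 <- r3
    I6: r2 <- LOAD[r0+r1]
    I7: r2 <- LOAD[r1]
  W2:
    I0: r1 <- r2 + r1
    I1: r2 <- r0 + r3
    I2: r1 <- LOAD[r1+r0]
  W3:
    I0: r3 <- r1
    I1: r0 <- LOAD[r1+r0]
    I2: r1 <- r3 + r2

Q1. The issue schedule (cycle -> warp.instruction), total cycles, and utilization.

cycle 0: W0.I0
cycle 1: W1.I0
cycle 2: W2.I0
cycle 3: W3.I0
cycle 4: W0.I1
cycle 5: W1.I1
cycle 6: W2.I1
cycle 7: W3.I1
cycle 8: W0.I2
cycle 9: W1.I2
cycle 10: W2.I2
cycle 11: W3.I2
cycle 12: W1.I3
cycle 13: W1.I4
cycle 14: W1.I5
cycle 15: W1.I6
cycle 16: idle
cycle 17: W1.I7

Answer: 18 cycles, utilization 17/18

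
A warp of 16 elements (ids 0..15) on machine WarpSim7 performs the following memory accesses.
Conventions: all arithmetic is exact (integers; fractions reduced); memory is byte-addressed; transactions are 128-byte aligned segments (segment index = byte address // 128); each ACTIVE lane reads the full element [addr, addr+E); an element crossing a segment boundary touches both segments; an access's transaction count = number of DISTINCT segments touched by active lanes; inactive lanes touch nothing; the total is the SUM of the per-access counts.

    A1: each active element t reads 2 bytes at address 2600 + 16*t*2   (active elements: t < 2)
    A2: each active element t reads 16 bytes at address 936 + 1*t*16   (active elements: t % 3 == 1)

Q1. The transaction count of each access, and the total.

A1: 1 transaction
A2: 3 transactions

Answer: 1,3; total 4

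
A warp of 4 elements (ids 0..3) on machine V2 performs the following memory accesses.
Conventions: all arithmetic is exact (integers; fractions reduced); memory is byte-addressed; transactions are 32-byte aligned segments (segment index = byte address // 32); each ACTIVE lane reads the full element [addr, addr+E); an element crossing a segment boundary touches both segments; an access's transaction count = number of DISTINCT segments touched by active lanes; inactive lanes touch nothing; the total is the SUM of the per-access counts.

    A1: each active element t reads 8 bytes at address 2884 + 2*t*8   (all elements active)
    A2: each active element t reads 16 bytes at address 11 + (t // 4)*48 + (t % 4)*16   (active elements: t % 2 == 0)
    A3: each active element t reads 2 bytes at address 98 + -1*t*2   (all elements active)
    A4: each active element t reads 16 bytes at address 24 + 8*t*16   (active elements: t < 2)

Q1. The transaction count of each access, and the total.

A1: 2 transactions
A2: 2 transactions
A3: 2 transactions
A4: 4 transactions

Answer: 2,2,2,4; total 10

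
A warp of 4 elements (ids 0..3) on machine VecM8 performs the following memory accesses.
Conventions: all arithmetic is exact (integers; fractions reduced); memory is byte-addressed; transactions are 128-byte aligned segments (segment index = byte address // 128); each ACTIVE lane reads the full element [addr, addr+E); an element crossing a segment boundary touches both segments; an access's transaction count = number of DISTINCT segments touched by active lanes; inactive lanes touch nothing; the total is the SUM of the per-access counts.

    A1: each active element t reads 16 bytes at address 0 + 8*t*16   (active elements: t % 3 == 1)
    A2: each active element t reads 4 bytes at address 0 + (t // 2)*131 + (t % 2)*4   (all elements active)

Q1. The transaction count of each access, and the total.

A1: 1 transaction
A2: 2 transactions

Answer: 1,2; total 3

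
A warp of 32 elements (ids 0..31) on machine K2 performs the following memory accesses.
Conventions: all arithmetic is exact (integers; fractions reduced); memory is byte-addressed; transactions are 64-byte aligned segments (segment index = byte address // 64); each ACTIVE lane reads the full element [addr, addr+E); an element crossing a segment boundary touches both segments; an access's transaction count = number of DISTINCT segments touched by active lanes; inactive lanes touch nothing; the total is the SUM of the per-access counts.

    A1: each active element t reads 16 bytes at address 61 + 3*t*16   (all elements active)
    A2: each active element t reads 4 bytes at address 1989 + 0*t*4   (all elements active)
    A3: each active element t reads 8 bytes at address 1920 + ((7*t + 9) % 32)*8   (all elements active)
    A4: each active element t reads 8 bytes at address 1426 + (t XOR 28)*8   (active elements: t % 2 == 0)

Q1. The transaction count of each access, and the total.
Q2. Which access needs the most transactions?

A1: 25 transactions
A2: 1 transaction
A3: 4 transactions
A4: 5 transactions

Answer: 25,1,4,5; total 35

Answer: A1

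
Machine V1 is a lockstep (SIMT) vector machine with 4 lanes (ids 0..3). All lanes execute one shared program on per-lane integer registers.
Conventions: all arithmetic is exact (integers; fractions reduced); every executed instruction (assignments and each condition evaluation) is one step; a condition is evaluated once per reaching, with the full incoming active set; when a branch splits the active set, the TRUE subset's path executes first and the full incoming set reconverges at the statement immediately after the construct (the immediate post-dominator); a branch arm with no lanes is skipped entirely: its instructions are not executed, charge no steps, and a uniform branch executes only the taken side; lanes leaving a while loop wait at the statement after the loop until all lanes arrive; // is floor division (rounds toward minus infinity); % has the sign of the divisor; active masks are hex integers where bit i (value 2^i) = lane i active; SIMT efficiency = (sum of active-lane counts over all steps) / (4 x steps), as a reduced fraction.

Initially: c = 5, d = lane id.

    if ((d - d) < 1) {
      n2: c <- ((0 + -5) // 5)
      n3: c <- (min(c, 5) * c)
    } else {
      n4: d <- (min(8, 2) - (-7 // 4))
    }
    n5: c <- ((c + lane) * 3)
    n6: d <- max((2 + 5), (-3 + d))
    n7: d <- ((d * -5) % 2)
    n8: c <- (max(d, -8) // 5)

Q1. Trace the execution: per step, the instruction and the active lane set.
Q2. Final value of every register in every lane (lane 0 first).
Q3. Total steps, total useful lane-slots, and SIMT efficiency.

step 0: eval ((d - d) < 1)           0xf
step 1: c <- ((0 + -5) // 5)         0xf
step 2: c <- (min(c, 5) * c)         0xf
step 3: c <- ((c + lane) * 3)        0xf
step 4: d <- max((2 + 5), (-3 + d))  0xf
step 5: d <- ((d * -5) % 2)          0xf
step 6: c <- (max(d, -8) // 5)       0xf

Answer: 7 steps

c: 0,0,0,0
d: 1,1,1,1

steps = 7; useful = 28; efficiency = 28/28 = 1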